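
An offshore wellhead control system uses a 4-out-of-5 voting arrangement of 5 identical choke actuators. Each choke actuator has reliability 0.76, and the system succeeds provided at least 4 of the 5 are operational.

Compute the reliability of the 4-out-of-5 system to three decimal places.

R = Σ_{i=4}^{5} C(5,i) p^i (1−p)^{5−i} with p = 0.76
C(5,4)·0.76^4·0.24^1 = 0.40035
C(5,5)·0.76^5·0.24^0 = 0.25355
Sum = 0.654

0.654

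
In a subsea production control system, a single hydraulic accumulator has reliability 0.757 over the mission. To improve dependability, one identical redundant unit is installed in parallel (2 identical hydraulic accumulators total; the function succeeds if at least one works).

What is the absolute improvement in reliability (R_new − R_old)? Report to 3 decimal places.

0.184

R_before = 0.757
R_after = 1 − (1 − 0.757)^2 = 0.941
ΔR = 0.941 − 0.757 = 0.184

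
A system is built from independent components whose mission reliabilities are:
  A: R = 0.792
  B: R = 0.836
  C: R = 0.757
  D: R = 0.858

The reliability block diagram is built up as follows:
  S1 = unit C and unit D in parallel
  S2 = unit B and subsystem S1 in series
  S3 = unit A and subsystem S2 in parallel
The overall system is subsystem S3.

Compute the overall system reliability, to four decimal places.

Parallel (C and D): 1 − (1 − 0.757000)(1 − 0.858000) = 0.965494
Series (B and [0.965494]): 0.836000 × 0.965494 = 0.807153
Parallel (A and [0.807153]): 1 − (1 − 0.792000)(1 − 0.807153) = 0.9599

0.9599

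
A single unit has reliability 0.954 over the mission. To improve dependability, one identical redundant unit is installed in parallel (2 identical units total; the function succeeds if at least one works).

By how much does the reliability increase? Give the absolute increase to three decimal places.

0.044

R_before = 0.954
R_after = 1 − (1 − 0.954)^2 = 0.998
ΔR = 0.998 − 0.954 = 0.044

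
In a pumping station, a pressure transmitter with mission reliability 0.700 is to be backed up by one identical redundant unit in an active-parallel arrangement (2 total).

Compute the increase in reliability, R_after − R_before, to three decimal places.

0.210

R_before = 0.700
R_after = 1 − (1 − 0.700)^2 = 0.910
ΔR = 0.910 − 0.700 = 0.210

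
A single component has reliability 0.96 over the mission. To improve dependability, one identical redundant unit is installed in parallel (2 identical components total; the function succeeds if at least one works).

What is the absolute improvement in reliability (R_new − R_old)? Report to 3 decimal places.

0.038

R_before = 0.96
R_after = 1 − (1 − 0.96)^2 = 0.998
ΔR = 0.998 − 0.96 = 0.038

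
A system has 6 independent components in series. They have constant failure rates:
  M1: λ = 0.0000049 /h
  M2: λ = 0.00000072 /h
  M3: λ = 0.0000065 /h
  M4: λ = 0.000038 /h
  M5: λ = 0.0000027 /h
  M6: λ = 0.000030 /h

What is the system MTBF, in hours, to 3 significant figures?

12100

Series of exponential components: λ_sys = Σ λ_i
λ_sys = 0.0000049 + 0.00000072 + 0.0000065 + 0.000038 + 0.0000027 + 0.000030 = 8.2820e-05 /h
MTBF = 1 / λ_sys = 12100 h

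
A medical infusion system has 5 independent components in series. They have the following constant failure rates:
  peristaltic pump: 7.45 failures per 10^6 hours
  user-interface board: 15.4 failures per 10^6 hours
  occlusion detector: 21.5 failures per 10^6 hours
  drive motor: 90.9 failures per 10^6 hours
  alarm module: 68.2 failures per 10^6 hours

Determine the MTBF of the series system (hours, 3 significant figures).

4920

Series of exponential components: λ_sys = Σ λ_i
λ_sys = 0.00000745 + 0.0000154 + 0.0000215 + 0.0000909 + 0.0000682 = 2.0345e-04 /h
MTBF = 1 / λ_sys = 4920 h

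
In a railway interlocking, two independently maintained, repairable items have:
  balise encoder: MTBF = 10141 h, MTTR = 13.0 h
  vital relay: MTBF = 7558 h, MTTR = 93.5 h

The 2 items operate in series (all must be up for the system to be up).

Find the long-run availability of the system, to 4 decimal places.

0.9865

A(balise encoder) = MTBF/(MTBF+MTTR) = 10141/(10141+13.0) = 0.998720
A(vital relay) = MTBF/(MTBF+MTTR) = 7558/(7558+93.5) = 0.987780
Series availability: 0.998720 × 0.987780 = 0.9865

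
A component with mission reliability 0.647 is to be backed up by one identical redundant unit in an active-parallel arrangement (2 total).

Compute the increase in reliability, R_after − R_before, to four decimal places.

0.2284

R_before = 0.647
R_after = 1 − (1 − 0.647)^2 = 0.8754
ΔR = 0.8754 − 0.647 = 0.2284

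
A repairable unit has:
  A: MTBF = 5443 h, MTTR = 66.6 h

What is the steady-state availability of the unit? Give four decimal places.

0.9879

A(A) = MTBF/(MTBF+MTTR) = 5443/(5443+66.6) = 0.9879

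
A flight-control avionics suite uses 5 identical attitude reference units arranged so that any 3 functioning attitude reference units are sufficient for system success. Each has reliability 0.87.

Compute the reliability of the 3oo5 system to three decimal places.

R = Σ_{i=3}^{5} C(5,i) p^i (1−p)^{5−i} with p = 0.87
C(5,3)·0.87^3·0.13^2 = 0.11129
C(5,4)·0.87^4·0.13^1 = 0.37238
C(5,5)·0.87^5·0.13^0 = 0.49842
Sum = 0.982

0.982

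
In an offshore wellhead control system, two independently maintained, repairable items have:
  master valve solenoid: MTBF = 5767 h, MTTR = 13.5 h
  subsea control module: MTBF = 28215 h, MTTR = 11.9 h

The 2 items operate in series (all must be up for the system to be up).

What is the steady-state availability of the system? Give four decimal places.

A(master valve solenoid) = MTBF/(MTBF+MTTR) = 5767/(5767+13.5) = 0.997665
A(subsea control module) = MTBF/(MTBF+MTTR) = 28215/(28215+11.9) = 0.999578
Series availability: 0.997665 × 0.999578 = 0.9972

0.9972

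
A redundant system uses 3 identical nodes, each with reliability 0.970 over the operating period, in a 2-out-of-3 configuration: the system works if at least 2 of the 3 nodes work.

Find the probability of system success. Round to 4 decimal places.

0.9974

R = Σ_{i=2}^{3} C(3,i) p^i (1−p)^{3−i} with p = 0.970
C(3,2)·0.970^2·0.030^1 = 0.084681
C(3,3)·0.970^3·0.030^0 = 0.912673
Sum = 0.9974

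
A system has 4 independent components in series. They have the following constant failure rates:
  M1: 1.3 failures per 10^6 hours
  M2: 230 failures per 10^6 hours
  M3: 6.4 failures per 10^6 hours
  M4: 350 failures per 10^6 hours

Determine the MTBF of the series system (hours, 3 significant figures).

1700

Series of exponential components: λ_sys = Σ λ_i
λ_sys = 0.0000013 + 0.00023 + 0.0000064 + 0.00035 = 5.8770e-04 /h
MTBF = 1 / λ_sys = 1700 h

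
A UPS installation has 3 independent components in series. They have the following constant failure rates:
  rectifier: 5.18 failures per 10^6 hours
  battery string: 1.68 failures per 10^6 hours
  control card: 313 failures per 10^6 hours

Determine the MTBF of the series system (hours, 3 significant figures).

3130

Series of exponential components: λ_sys = Σ λ_i
λ_sys = 0.00000518 + 0.00000168 + 0.000313 = 3.1986e-04 /h
MTBF = 1 / λ_sys = 3130 h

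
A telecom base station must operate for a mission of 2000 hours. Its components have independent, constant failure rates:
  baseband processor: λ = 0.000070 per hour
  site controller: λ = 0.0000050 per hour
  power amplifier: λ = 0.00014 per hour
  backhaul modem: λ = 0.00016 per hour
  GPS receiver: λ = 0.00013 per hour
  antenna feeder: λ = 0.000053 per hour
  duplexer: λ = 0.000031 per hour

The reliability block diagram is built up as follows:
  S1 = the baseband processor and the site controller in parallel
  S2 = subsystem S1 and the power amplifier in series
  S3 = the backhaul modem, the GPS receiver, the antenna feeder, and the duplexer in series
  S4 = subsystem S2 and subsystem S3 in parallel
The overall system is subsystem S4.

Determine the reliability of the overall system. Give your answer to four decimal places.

0.8709

R(baseband processor) = exp(−0.000070 × 2000) = 0.869358
R(site controller) = exp(−0.0000050 × 2000) = 0.990050
R(power amplifier) = exp(−0.00014 × 2000) = 0.755784
R(backhaul modem) = exp(−0.00016 × 2000) = 0.726149
R(GPS receiver) = exp(−0.00013 × 2000) = 0.771052
R(antenna feeder) = exp(−0.000053 × 2000) = 0.899425
R(duplexer) = exp(−0.000031 × 2000) = 0.939883
Parallel (baseband processor and site controller): 1 − (1 − 0.869358)(1 − 0.990050) = 0.998700
Series ([0.998700] and power amplifier): 0.998700 × 0.755784 = 0.754801
Series (backhaul modem, GPS receiver, antenna feeder, and duplexer): 0.726149 × 0.771052 × 0.899425 × 0.939883 = 0.473313
Parallel ([0.754801] and [0.473313]): 1 − (1 − 0.754801)(1 − 0.473313) = 0.8709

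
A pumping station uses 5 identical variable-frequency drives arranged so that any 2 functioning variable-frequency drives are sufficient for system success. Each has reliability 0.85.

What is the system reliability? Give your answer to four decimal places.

0.9978

R = Σ_{i=2}^{5} C(5,i) p^i (1−p)^{5−i} with p = 0.85
C(5,2)·0.85^2·0.15^3 = 0.024384
C(5,3)·0.85^3·0.15^2 = 0.138178
C(5,4)·0.85^4·0.15^1 = 0.391505
C(5,5)·0.85^5·0.15^0 = 0.443705
Sum = 0.9978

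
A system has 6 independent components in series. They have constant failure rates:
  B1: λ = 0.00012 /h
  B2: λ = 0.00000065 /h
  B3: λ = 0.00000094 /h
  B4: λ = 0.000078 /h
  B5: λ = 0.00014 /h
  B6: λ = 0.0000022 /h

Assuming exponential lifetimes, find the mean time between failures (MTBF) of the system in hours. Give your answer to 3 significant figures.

Series of exponential components: λ_sys = Σ λ_i
λ_sys = 0.00012 + 0.00000065 + 0.00000094 + 0.000078 + 0.00014 + 0.0000022 = 3.4179e-04 /h
MTBF = 1 / λ_sys = 2930 h

2930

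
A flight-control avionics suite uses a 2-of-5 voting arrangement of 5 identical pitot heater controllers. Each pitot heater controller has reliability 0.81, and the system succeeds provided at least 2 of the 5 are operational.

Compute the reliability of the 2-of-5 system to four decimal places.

R = Σ_{i=2}^{5} C(5,i) p^i (1−p)^{5−i} with p = 0.81
C(5,2)·0.81^2·0.19^3 = 0.045002
C(5,3)·0.81^3·0.19^2 = 0.191850
C(5,4)·0.81^4·0.19^1 = 0.408944
C(5,5)·0.81^5·0.19^0 = 0.348678
Sum = 0.9945

0.9945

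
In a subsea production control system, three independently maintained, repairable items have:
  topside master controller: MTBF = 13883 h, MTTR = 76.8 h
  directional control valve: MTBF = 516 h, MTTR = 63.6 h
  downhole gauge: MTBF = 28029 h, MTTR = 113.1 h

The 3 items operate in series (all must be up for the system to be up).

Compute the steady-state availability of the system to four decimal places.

0.8818

A(topside master controller) = MTBF/(MTBF+MTTR) = 13883/(13883+76.8) = 0.994498
A(directional control valve) = MTBF/(MTBF+MTTR) = 516/(516+63.6) = 0.890269
A(downhole gauge) = MTBF/(MTBF+MTTR) = 28029/(28029+113.1) = 0.995981
Series availability: 0.994498 × 0.890269 × 0.995981 = 0.8818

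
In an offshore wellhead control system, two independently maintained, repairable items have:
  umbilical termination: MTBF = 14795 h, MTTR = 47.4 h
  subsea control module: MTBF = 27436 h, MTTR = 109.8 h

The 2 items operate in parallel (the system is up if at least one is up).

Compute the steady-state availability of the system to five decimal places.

A(umbilical termination) = MTBF/(MTBF+MTTR) = 14795/(14795+47.4) = 0.996806
A(subsea control module) = MTBF/(MTBF+MTTR) = 27436/(27436+109.8) = 0.996014
Parallel availability: 1 − (1 − 0.996806)(1 − 0.996014) = 0.99999

0.99999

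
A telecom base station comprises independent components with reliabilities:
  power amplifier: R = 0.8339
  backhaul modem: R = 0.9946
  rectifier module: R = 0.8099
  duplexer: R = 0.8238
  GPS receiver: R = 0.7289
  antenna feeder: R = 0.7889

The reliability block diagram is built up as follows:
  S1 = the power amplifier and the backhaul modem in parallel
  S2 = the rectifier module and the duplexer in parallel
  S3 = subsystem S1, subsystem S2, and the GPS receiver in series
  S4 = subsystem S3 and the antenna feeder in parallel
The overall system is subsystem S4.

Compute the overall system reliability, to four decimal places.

0.9375

Parallel (power amplifier and backhaul modem): 1 − (1 − 0.833900)(1 − 0.994600) = 0.999103
Parallel (rectifier module and duplexer): 1 − (1 − 0.809900)(1 − 0.823800) = 0.966504
Series ([0.999103], [0.966504], and GPS receiver): 0.999103 × 0.966504 × 0.728900 = 0.703853
Parallel ([0.703853] and antenna feeder): 1 − (1 − 0.703853)(1 − 0.788900) = 0.9375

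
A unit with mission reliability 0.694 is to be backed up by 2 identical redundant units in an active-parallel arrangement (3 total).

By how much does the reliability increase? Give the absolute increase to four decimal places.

0.2773

R_before = 0.694
R_after = 1 − (1 − 0.694)^3 = 0.9713
ΔR = 0.9713 − 0.694 = 0.2773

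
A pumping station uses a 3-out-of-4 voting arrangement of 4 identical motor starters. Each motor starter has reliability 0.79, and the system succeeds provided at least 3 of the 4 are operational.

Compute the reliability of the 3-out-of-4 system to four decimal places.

0.8037

R = Σ_{i=3}^{4} C(4,i) p^i (1−p)^{4−i} with p = 0.79
C(4,3)·0.79^3·0.21^1 = 0.414153
C(4,4)·0.79^4·0.21^0 = 0.389501
Sum = 0.8037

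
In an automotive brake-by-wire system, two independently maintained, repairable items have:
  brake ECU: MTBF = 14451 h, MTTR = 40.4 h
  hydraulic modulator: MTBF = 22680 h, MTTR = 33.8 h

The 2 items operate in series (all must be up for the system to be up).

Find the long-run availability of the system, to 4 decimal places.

0.9957

A(brake ECU) = MTBF/(MTBF+MTTR) = 14451/(14451+40.4) = 0.997212
A(hydraulic modulator) = MTBF/(MTBF+MTTR) = 22680/(22680+33.8) = 0.998512
Series availability: 0.997212 × 0.998512 = 0.9957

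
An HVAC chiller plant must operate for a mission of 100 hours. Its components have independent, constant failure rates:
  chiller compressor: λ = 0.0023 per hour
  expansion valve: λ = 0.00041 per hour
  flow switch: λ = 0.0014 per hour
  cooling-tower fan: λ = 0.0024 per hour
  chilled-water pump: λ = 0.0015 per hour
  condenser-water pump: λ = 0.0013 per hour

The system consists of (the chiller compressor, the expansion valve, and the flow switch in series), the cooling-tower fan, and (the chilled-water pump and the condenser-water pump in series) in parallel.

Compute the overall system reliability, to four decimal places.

0.9824

R(chiller compressor) = exp(−0.0023 × 100) = 0.794534
R(expansion valve) = exp(−0.00041 × 100) = 0.959829
R(flow switch) = exp(−0.0014 × 100) = 0.869358
R(cooling-tower fan) = exp(−0.0024 × 100) = 0.786628
R(chilled-water pump) = exp(−0.0015 × 100) = 0.860708
R(condenser-water pump) = exp(−0.0013 × 100) = 0.878095
Series (chiller compressor, expansion valve, and flow switch): 0.794534 × 0.959829 × 0.869358 = 0.662987
Series (chilled-water pump and condenser-water pump): 0.860708 × 0.878095 = 0.755783
Parallel ([0.662987], cooling-tower fan, and [0.755783]): 1 − (1 − 0.662987)(1 − 0.786628)(1 − 0.755783) = 0.9824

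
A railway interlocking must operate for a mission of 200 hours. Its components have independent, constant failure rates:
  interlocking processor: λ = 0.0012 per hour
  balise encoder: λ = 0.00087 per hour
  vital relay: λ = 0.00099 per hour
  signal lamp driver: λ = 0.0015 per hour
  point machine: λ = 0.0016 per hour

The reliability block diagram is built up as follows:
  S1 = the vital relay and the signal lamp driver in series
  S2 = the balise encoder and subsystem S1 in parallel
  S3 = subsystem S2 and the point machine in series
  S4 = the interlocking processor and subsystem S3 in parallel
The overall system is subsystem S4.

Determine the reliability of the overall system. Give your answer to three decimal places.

0.932

R(interlocking processor) = exp(−0.0012 × 200) = 0.78663
R(balise encoder) = exp(−0.00087 × 200) = 0.84030
R(vital relay) = exp(−0.00099 × 200) = 0.82037
R(signal lamp driver) = exp(−0.0015 × 200) = 0.74082
R(point machine) = exp(−0.0016 × 200) = 0.72615
Series (vital relay and signal lamp driver): 0.82037 × 0.74082 = 0.60775
Parallel (balise encoder and [0.60775]): 1 − (1 − 0.84030)(1 − 0.60775) = 0.93736
Series ([0.93736] and point machine): 0.93736 × 0.72615 = 0.68066
Parallel (interlocking processor and [0.68066]): 1 − (1 − 0.78663)(1 − 0.68066) = 0.932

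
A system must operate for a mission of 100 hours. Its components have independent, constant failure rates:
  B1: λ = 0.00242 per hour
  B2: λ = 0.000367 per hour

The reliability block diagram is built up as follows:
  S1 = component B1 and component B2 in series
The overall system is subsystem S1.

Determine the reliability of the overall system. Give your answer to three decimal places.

R(B1) = exp(−0.00242 × 100) = 0.78506
R(B2) = exp(−0.000367 × 100) = 0.96397
Series (B1 and B2): 0.78506 × 0.96397 = 0.757

0.757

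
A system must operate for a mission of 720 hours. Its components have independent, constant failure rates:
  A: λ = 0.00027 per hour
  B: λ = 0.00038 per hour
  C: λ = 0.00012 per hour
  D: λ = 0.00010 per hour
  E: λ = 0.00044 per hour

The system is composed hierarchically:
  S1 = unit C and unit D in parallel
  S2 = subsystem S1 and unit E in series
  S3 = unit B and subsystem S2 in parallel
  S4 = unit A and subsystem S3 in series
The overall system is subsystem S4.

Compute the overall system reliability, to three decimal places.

R(A) = exp(−0.00027 × 720) = 0.82333
R(B) = exp(−0.00038 × 720) = 0.76064
R(C) = exp(−0.00012 × 720) = 0.91723
R(D) = exp(−0.00010 × 720) = 0.93053
R(E) = exp(−0.00044 × 720) = 0.72848
Parallel (C and D): 1 − (1 − 0.91723)(1 − 0.93053) = 0.99425
Series ([0.99425] and E): 0.99425 × 0.72848 = 0.72429
Parallel (B and [0.72429]): 1 − (1 − 0.76064)(1 − 0.72429) = 0.93401
Series (A and [0.93401]): 0.82333 × 0.93401 = 0.769

0.769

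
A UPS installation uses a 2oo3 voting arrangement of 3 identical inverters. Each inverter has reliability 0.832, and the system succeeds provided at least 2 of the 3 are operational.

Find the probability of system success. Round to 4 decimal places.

R = Σ_{i=2}^{3} C(3,i) p^i (1−p)^{3−i} with p = 0.832
C(3,2)·0.832^2·0.168^1 = 0.348881
C(3,3)·0.832^3·0.168^0 = 0.575930
Sum = 0.9248

0.9248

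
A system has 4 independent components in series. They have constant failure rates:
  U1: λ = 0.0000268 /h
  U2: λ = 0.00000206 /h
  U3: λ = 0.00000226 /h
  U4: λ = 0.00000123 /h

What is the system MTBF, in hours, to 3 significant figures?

30900

Series of exponential components: λ_sys = Σ λ_i
λ_sys = 0.0000268 + 0.00000206 + 0.00000226 + 0.00000123 = 3.2350e-05 /h
MTBF = 1 / λ_sys = 30900 h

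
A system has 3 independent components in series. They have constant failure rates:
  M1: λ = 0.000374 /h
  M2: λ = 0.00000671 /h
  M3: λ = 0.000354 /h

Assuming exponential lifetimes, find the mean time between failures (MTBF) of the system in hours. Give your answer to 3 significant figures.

Series of exponential components: λ_sys = Σ λ_i
λ_sys = 0.000374 + 0.00000671 + 0.000354 = 7.3471e-04 /h
MTBF = 1 / λ_sys = 1360 h

1360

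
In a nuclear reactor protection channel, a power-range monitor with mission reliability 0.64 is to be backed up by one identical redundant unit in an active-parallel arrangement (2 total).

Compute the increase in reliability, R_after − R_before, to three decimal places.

R_before = 0.64
R_after = 1 − (1 − 0.64)^2 = 0.870
ΔR = 0.870 − 0.64 = 0.230

0.230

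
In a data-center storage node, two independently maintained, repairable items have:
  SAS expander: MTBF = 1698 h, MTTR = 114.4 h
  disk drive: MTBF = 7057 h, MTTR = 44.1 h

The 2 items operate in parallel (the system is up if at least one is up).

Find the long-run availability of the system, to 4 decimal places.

A(SAS expander) = MTBF/(MTBF+MTTR) = 1698/(1698+114.4) = 0.936879
A(disk drive) = MTBF/(MTBF+MTTR) = 7057/(7057+44.1) = 0.993790
Parallel availability: 1 − (1 − 0.936879)(1 − 0.993790) = 0.9996

0.9996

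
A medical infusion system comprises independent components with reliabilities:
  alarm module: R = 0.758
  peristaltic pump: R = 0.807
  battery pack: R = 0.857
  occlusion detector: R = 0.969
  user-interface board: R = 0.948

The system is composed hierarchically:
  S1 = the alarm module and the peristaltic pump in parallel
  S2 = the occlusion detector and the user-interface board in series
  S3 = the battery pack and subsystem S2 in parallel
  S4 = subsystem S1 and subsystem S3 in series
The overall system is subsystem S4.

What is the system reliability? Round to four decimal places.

Parallel (alarm module and peristaltic pump): 1 − (1 − 0.758000)(1 − 0.807000) = 0.953294
Series (occlusion detector and user-interface board): 0.969000 × 0.948000 = 0.918612
Parallel (battery pack and [0.918612]): 1 − (1 − 0.857000)(1 − 0.918612) = 0.988362
Series ([0.953294] and [0.988362]): 0.953294 × 0.988362 = 0.9422

0.9422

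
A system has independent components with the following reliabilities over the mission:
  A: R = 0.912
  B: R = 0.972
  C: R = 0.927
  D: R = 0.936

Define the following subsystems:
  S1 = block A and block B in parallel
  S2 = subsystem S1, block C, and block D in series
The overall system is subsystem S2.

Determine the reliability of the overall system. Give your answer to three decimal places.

0.866

Parallel (A and B): 1 − (1 − 0.91200)(1 − 0.97200) = 0.99754
Series ([0.99754], C, and D): 0.99754 × 0.92700 × 0.93600 = 0.866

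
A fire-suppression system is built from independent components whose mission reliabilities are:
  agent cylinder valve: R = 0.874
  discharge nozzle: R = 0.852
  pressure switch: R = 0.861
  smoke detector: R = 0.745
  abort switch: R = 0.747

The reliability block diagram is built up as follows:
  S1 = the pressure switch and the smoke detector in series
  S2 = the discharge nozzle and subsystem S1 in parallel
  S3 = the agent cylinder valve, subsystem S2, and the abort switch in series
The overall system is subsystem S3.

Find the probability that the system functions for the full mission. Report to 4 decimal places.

Series (pressure switch and smoke detector): 0.861000 × 0.745000 = 0.641445
Parallel (discharge nozzle and [0.641445]): 1 − (1 − 0.852000)(1 − 0.641445) = 0.946934
Series (agent cylinder valve, [0.946934], and abort switch): 0.874000 × 0.946934 × 0.747000 = 0.6182

0.6182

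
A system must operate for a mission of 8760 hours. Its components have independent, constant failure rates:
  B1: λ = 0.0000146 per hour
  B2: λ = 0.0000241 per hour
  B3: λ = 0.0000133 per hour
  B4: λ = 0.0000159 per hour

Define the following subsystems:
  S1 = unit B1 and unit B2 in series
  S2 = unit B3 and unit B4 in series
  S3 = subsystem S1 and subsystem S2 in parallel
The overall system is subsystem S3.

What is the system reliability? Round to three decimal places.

R(B1) = exp(−0.0000146 × 8760) = 0.87994
R(B2) = exp(−0.0000241 × 8760) = 0.80968
R(B3) = exp(−0.0000133 × 8760) = 0.89002
R(B4) = exp(−0.0000159 × 8760) = 0.86998
Series (B1 and B2): 0.87994 × 0.80968 = 0.71247
Series (B3 and B4): 0.89002 × 0.86998 = 0.77430
Parallel ([0.71247] and [0.77430]): 1 − (1 − 0.71247)(1 − 0.77430) = 0.935

0.935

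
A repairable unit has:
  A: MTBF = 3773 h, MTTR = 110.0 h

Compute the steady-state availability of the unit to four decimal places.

0.9717

A(A) = MTBF/(MTBF+MTTR) = 3773/(3773+110.0) = 0.9717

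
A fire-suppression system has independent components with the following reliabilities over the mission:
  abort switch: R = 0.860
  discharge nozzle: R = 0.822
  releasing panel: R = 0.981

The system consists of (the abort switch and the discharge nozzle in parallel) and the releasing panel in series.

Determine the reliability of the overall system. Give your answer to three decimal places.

0.957

Parallel (abort switch and discharge nozzle): 1 − (1 − 0.86000)(1 − 0.82200) = 0.97508
Series ([0.97508] and releasing panel): 0.97508 × 0.98100 = 0.957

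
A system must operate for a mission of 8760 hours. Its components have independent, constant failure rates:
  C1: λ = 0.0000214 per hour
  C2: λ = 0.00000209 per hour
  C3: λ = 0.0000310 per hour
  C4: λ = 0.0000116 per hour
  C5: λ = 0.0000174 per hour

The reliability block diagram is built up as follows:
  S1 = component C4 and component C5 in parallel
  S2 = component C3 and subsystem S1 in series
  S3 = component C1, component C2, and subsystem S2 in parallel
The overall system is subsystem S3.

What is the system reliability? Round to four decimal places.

R(C1) = exp(−0.0000214 × 8760) = 0.829059
R(C2) = exp(−0.00000209 × 8760) = 0.981858
R(C3) = exp(−0.0000310 × 8760) = 0.762190
R(C4) = exp(−0.0000116 × 8760) = 0.903376
R(C5) = exp(−0.0000174 × 8760) = 0.858624
Parallel (C4 and C5): 1 − (1 − 0.903376)(1 − 0.858624) = 0.986340
Series (C3 and [0.986340]): 0.762190 × 0.986340 = 0.751778
Parallel (C1, C2, and [0.751778]): 1 − (1 − 0.829059)(1 − 0.981858)(1 − 0.751778) = 0.9992

0.9992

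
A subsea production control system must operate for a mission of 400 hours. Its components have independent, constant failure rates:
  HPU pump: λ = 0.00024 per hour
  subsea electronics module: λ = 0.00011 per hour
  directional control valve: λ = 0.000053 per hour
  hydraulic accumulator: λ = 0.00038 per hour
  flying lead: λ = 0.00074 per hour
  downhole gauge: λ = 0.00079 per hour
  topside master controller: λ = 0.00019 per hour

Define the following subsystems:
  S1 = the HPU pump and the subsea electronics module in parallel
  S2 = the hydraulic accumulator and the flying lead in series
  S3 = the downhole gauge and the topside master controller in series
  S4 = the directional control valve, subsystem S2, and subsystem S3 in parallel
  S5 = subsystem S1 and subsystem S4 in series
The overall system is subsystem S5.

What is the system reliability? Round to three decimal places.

R(HPU pump) = exp(−0.00024 × 400) = 0.90846
R(subsea electronics module) = exp(−0.00011 × 400) = 0.95695
R(directional control valve) = exp(−0.000053 × 400) = 0.97902
R(hydraulic accumulator) = exp(−0.00038 × 400) = 0.85899
R(flying lead) = exp(−0.00074 × 400) = 0.74379
R(downhole gauge) = exp(−0.00079 × 400) = 0.72906
R(topside master controller) = exp(−0.00019 × 400) = 0.92682
Parallel (HPU pump and subsea electronics module): 1 − (1 − 0.90846)(1 − 0.95695) = 0.99606
Series (hydraulic accumulator and flying lead): 0.85899 × 0.74379 = 0.63891
Series (downhole gauge and topside master controller): 0.72906 × 0.92682 = 0.67571
Parallel (directional control valve, [0.63891], and [0.67571]): 1 − (1 − 0.97902)(1 − 0.63891)(1 − 0.67571) = 0.99754
Series ([0.99606] and [0.99754]): 0.99606 × 0.99754 = 0.994

0.994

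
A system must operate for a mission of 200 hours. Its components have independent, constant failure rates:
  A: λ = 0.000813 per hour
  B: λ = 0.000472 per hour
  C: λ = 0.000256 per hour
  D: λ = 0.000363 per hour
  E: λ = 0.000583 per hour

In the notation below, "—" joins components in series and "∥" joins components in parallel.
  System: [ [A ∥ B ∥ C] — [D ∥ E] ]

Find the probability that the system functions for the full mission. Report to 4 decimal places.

R(A) = exp(−0.000813 × 200) = 0.849931
R(B) = exp(−0.000472 × 200) = 0.909919
R(C) = exp(−0.000256 × 200) = 0.950089
R(D) = exp(−0.000363 × 200) = 0.929973
R(E) = exp(−0.000583 × 200) = 0.889941
Parallel (A, B, and C): 1 − (1 − 0.849931)(1 − 0.909919)(1 − 0.950089) = 0.999325
Parallel (D and E): 1 − (1 − 0.929973)(1 − 0.889941) = 0.992293
Series ([0.999325] and [0.992293]): 0.999325 × 0.992293 = 0.9916

0.9916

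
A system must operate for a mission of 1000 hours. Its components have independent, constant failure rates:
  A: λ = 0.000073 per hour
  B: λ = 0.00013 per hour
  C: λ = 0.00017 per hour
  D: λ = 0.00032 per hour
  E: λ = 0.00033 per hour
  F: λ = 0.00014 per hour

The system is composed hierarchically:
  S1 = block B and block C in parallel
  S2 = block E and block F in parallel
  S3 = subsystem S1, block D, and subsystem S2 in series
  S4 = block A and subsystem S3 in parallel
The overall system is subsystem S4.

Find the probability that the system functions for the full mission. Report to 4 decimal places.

R(A) = exp(−0.000073 × 1000) = 0.929601
R(B) = exp(−0.00013 × 1000) = 0.878095
R(C) = exp(−0.00017 × 1000) = 0.843665
R(D) = exp(−0.00032 × 1000) = 0.726149
R(E) = exp(−0.00033 × 1000) = 0.718924
R(F) = exp(−0.00014 × 1000) = 0.869358
Parallel (B and C): 1 − (1 − 0.878095)(1 − 0.843665) = 0.980942
Parallel (E and F): 1 − (1 − 0.718924)(1 − 0.869358) = 0.963280
Series ([0.980942], D, and [0.963280]): 0.980942 × 0.726149 × 0.963280 = 0.686154
Parallel (A and [0.686154]): 1 − (1 − 0.929601)(1 − 0.686154) = 0.9779

0.9779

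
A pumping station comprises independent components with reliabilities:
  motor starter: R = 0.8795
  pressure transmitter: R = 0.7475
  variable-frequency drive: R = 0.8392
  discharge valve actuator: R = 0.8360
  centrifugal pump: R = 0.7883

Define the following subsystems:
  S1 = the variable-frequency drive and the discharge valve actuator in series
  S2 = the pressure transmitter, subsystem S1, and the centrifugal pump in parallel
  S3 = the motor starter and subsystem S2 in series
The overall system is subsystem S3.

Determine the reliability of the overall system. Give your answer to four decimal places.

0.8655

Series (variable-frequency drive and discharge valve actuator): 0.839200 × 0.836000 = 0.701571
Parallel (pressure transmitter, [0.701571], and centrifugal pump): 1 − (1 − 0.747500)(1 − 0.701571)(1 − 0.788300) = 0.984048
Series (motor starter and [0.984048]): 0.879500 × 0.984048 = 0.8655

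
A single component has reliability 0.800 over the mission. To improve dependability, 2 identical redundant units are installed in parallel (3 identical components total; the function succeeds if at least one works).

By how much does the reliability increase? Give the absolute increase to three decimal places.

R_before = 0.800
R_after = 1 − (1 − 0.800)^3 = 0.992
ΔR = 0.992 − 0.800 = 0.192

0.192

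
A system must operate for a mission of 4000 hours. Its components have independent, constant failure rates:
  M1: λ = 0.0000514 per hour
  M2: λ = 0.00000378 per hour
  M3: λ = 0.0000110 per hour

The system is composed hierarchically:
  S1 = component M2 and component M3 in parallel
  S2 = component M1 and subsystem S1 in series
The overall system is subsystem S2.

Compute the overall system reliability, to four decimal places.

R(M1) = exp(−0.0000514 × 4000) = 0.814159
R(M2) = exp(−0.00000378 × 4000) = 0.984994
R(M3) = exp(−0.0000110 × 4000) = 0.956954
Parallel (M2 and M3): 1 − (1 − 0.984994)(1 − 0.956954) = 0.999354
Series (M1 and [0.999354]): 0.814159 × 0.999354 = 0.8136

0.8136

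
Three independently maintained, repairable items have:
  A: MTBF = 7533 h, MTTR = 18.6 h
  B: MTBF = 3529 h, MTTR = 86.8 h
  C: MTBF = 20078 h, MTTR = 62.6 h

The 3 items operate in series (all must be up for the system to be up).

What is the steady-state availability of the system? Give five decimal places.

A(A) = MTBF/(MTBF+MTTR) = 7533/(7533+18.6) = 0.997537
A(B) = MTBF/(MTBF+MTTR) = 3529/(3529+86.8) = 0.975994
A(C) = MTBF/(MTBF+MTTR) = 20078/(20078+62.6) = 0.996892
Series availability: 0.997537 × 0.975994 × 0.996892 = 0.97056

0.97056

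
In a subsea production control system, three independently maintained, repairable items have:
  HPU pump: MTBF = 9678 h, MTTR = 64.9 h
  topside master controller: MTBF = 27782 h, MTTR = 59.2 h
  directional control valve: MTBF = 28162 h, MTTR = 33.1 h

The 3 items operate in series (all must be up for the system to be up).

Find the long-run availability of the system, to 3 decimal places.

A(HPU pump) = MTBF/(MTBF+MTTR) = 9678/(9678+64.9) = 0.993339
A(topside master controller) = MTBF/(MTBF+MTTR) = 27782/(27782+59.2) = 0.997874
A(directional control valve) = MTBF/(MTBF+MTTR) = 28162/(28162+33.1) = 0.998826
Series availability: 0.993339 × 0.997874 × 0.998826 = 0.990

0.990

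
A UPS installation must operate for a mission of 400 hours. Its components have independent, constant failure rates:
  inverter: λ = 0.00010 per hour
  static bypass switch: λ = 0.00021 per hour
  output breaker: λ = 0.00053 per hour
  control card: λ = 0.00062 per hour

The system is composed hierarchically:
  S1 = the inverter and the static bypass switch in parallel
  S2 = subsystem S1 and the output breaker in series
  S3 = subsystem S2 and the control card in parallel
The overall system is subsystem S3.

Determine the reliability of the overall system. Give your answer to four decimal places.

R(inverter) = exp(−0.00010 × 400) = 0.960789
R(static bypass switch) = exp(−0.00021 × 400) = 0.919431
R(output breaker) = exp(−0.00053 × 400) = 0.808965
R(control card) = exp(−0.00062 × 400) = 0.780360
Parallel (inverter and static bypass switch): 1 − (1 − 0.960789)(1 − 0.919431) = 0.996841
Series ([0.996841] and output breaker): 0.996841 × 0.808965 = 0.806409
Parallel ([0.806409] and control card): 1 − (1 − 0.806409)(1 − 0.780360) = 0.9575

0.9575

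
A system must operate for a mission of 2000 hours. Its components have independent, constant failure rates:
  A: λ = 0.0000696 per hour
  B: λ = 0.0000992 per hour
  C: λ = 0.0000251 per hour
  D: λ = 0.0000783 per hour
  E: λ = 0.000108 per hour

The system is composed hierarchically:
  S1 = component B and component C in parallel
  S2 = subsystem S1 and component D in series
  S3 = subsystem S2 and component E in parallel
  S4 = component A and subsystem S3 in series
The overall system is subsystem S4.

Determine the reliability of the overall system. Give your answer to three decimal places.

0.844

R(A) = exp(−0.0000696 × 2000) = 0.87005
R(B) = exp(−0.0000992 × 2000) = 0.82004
R(C) = exp(−0.0000251 × 2000) = 0.95104
R(D) = exp(−0.0000783 × 2000) = 0.85505
R(E) = exp(−0.000108 × 2000) = 0.80574
Parallel (B and C): 1 − (1 − 0.82004)(1 − 0.95104) = 0.99119
Series ([0.99119] and D): 0.99119 × 0.85505 = 0.84752
Parallel ([0.84752] and E): 1 − (1 − 0.84752)(1 − 0.80574) = 0.97038
Series (A and [0.97038]): 0.87005 × 0.97038 = 0.844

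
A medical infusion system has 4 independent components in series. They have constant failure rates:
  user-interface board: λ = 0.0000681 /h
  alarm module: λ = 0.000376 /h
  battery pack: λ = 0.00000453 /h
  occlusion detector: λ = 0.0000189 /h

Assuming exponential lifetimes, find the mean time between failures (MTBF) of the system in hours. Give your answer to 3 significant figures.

Series of exponential components: λ_sys = Σ λ_i
λ_sys = 0.0000681 + 0.000376 + 0.00000453 + 0.0000189 = 4.6753e-04 /h
MTBF = 1 / λ_sys = 2140 h

2140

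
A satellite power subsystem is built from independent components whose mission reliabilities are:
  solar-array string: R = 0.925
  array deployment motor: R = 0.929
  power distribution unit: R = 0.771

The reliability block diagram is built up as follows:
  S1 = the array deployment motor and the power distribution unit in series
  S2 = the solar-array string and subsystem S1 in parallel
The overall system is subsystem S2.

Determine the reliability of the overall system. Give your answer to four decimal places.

Series (array deployment motor and power distribution unit): 0.929000 × 0.771000 = 0.716259
Parallel (solar-array string and [0.716259]): 1 − (1 − 0.925000)(1 − 0.716259) = 0.9787

0.9787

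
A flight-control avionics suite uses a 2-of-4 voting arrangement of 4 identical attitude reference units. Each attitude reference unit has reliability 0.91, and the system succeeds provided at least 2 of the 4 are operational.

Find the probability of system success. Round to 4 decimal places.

R = Σ_{i=2}^{4} C(4,i) p^i (1−p)^{4−i} with p = 0.91
C(4,2)·0.91^2·0.09^2 = 0.040246
C(4,3)·0.91^3·0.09^1 = 0.271286
C(4,4)·0.91^4·0.09^0 = 0.685750
Sum = 0.9973

0.9973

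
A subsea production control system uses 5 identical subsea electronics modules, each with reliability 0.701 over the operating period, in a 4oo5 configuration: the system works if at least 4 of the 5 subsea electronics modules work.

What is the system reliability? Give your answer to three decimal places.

R = Σ_{i=4}^{5} C(5,i) p^i (1−p)^{5−i} with p = 0.701
C(5,4)·0.701^4·0.299^1 = 0.36101
C(5,5)·0.701^5·0.299^0 = 0.16927
Sum = 0.530

0.530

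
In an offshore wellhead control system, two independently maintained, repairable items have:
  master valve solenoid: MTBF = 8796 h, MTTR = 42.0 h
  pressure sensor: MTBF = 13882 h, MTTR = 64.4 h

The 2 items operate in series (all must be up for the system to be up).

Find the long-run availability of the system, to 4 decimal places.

A(master valve solenoid) = MTBF/(MTBF+MTTR) = 8796/(8796+42.0) = 0.995248
A(pressure sensor) = MTBF/(MTBF+MTTR) = 13882/(13882+64.4) = 0.995382
Series availability: 0.995248 × 0.995382 = 0.9907

0.9907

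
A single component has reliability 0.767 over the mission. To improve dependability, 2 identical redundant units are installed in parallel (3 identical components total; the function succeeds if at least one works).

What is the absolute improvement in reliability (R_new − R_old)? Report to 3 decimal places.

0.220

R_before = 0.767
R_after = 1 − (1 − 0.767)^3 = 0.987
ΔR = 0.987 − 0.767 = 0.220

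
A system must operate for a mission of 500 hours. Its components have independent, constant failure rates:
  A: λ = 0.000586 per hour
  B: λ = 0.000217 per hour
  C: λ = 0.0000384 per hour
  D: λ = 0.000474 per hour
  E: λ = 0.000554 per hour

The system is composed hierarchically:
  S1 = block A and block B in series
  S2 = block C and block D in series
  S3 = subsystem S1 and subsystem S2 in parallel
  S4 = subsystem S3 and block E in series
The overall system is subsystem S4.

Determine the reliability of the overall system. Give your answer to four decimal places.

R(A) = exp(−0.000586 × 500) = 0.746022
R(B) = exp(−0.000217 × 500) = 0.897179
R(C) = exp(−0.0000384 × 500) = 0.980983
R(D) = exp(−0.000474 × 500) = 0.788991
R(E) = exp(−0.000554 × 500) = 0.758054
Series (A and B): 0.746022 × 0.897179 = 0.669315
Series (C and D): 0.980983 × 0.788991 = 0.773987
Parallel ([0.669315] and [0.773987]): 1 − (1 − 0.669315)(1 − 0.773987) = 0.925261
Series ([0.925261] and E): 0.925261 × 0.758054 = 0.7014

0.7014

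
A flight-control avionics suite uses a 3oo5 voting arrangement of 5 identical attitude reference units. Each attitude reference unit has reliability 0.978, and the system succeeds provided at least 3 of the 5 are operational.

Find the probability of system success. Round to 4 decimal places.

0.9999

R = Σ_{i=3}^{5} C(5,i) p^i (1−p)^{5−i} with p = 0.978
C(5,3)·0.978^3·0.022^2 = 0.004528
C(5,4)·0.978^4·0.022^1 = 0.100635
C(5,5)·0.978^5·0.022^0 = 0.894735
Sum = 0.9999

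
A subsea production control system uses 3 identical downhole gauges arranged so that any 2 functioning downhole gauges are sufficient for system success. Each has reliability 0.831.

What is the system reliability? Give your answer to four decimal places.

R = Σ_{i=2}^{3} C(3,i) p^i (1−p)^{3−i} with p = 0.831
C(3,2)·0.831^2·0.169^1 = 0.350114
C(3,3)·0.831^3·0.169^0 = 0.573856
Sum = 0.9240

0.9240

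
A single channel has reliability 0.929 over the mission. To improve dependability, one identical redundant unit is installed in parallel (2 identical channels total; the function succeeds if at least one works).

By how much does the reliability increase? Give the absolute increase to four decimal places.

0.0660

R_before = 0.929
R_after = 1 − (1 − 0.929)^2 = 0.9950
ΔR = 0.9950 − 0.929 = 0.0660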